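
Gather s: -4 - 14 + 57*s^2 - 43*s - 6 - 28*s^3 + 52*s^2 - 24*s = -28*s^3 + 109*s^2 - 67*s - 24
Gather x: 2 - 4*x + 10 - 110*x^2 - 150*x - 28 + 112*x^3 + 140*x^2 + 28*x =112*x^3 + 30*x^2 - 126*x - 16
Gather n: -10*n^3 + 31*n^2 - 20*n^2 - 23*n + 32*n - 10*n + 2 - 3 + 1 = -10*n^3 + 11*n^2 - n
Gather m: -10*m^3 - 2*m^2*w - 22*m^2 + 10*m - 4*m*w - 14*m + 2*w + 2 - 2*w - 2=-10*m^3 + m^2*(-2*w - 22) + m*(-4*w - 4)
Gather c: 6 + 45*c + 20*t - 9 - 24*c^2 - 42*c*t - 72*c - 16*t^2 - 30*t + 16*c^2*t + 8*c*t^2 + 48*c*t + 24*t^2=c^2*(16*t - 24) + c*(8*t^2 + 6*t - 27) + 8*t^2 - 10*t - 3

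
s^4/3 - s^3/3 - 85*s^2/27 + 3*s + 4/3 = (s/3 + 1)*(s - 3)*(s - 4/3)*(s + 1/3)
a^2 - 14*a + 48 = (a - 8)*(a - 6)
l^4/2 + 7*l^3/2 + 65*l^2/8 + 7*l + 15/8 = (l/2 + 1/2)*(l + 1/2)*(l + 5/2)*(l + 3)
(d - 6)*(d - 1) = d^2 - 7*d + 6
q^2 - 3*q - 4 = (q - 4)*(q + 1)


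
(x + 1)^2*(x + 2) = x^3 + 4*x^2 + 5*x + 2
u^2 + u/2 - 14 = (u - 7/2)*(u + 4)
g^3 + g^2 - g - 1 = (g - 1)*(g + 1)^2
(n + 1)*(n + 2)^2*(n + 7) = n^4 + 12*n^3 + 43*n^2 + 60*n + 28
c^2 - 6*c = c*(c - 6)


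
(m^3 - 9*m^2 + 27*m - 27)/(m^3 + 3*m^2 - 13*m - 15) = (m^2 - 6*m + 9)/(m^2 + 6*m + 5)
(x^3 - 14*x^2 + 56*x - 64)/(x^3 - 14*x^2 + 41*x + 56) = (x^2 - 6*x + 8)/(x^2 - 6*x - 7)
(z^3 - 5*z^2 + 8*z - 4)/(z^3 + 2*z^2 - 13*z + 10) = (z - 2)/(z + 5)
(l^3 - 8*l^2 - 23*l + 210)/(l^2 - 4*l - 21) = (l^2 - l - 30)/(l + 3)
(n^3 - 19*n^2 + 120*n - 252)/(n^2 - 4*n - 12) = (n^2 - 13*n + 42)/(n + 2)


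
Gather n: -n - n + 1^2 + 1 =2 - 2*n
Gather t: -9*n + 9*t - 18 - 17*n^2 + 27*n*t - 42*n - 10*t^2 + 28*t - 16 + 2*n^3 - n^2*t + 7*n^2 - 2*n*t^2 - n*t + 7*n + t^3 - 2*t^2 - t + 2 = 2*n^3 - 10*n^2 - 44*n + t^3 + t^2*(-2*n - 12) + t*(-n^2 + 26*n + 36) - 32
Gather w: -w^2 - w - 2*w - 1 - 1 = -w^2 - 3*w - 2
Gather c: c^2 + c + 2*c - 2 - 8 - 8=c^2 + 3*c - 18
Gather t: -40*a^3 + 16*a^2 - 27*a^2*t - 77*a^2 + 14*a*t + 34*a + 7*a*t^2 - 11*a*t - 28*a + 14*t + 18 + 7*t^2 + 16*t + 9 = -40*a^3 - 61*a^2 + 6*a + t^2*(7*a + 7) + t*(-27*a^2 + 3*a + 30) + 27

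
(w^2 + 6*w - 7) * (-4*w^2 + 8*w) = -4*w^4 - 16*w^3 + 76*w^2 - 56*w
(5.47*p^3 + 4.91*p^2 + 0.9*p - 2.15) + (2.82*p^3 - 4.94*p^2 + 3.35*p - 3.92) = 8.29*p^3 - 0.0300000000000002*p^2 + 4.25*p - 6.07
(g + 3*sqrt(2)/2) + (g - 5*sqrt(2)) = 2*g - 7*sqrt(2)/2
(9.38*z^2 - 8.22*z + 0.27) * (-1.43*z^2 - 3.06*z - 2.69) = -13.4134*z^4 - 16.9482*z^3 - 0.4651*z^2 + 21.2856*z - 0.7263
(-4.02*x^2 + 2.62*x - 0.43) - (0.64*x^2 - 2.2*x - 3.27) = -4.66*x^2 + 4.82*x + 2.84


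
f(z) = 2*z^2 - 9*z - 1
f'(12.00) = 39.00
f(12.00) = 179.00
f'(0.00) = -9.00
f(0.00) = -1.00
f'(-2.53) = -19.12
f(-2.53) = 34.57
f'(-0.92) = -12.68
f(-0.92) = 8.97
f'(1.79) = -1.84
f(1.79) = -10.70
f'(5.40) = 12.60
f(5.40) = 8.72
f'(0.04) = -8.84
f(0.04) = -1.36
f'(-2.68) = -19.72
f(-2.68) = 37.48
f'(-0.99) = -12.96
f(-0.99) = 9.87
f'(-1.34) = -14.36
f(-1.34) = 14.65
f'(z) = 4*z - 9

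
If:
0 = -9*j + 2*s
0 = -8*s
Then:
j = 0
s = 0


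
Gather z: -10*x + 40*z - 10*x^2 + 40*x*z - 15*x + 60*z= -10*x^2 - 25*x + z*(40*x + 100)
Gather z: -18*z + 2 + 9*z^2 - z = 9*z^2 - 19*z + 2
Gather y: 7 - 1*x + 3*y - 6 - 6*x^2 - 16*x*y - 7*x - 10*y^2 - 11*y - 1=-6*x^2 - 8*x - 10*y^2 + y*(-16*x - 8)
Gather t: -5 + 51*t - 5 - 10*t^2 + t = -10*t^2 + 52*t - 10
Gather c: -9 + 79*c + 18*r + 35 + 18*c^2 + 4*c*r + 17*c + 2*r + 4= 18*c^2 + c*(4*r + 96) + 20*r + 30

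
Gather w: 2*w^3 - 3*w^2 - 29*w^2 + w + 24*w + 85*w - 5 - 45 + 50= 2*w^3 - 32*w^2 + 110*w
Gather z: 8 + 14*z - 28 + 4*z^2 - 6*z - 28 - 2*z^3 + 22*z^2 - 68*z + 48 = -2*z^3 + 26*z^2 - 60*z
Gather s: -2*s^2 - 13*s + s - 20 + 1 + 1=-2*s^2 - 12*s - 18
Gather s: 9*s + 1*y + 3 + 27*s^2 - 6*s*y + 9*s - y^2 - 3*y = 27*s^2 + s*(18 - 6*y) - y^2 - 2*y + 3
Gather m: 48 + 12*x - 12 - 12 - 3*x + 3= 9*x + 27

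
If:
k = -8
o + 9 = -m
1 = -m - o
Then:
No Solution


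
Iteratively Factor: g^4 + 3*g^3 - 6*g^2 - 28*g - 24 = (g + 2)*(g^3 + g^2 - 8*g - 12) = (g + 2)^2*(g^2 - g - 6) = (g + 2)^3*(g - 3)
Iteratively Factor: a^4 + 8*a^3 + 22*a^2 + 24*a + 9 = (a + 1)*(a^3 + 7*a^2 + 15*a + 9) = (a + 1)^2*(a^2 + 6*a + 9) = (a + 1)^2*(a + 3)*(a + 3)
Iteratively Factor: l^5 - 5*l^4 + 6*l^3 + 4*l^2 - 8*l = (l - 2)*(l^4 - 3*l^3 + 4*l) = (l - 2)*(l + 1)*(l^3 - 4*l^2 + 4*l) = (l - 2)^2*(l + 1)*(l^2 - 2*l) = (l - 2)^3*(l + 1)*(l)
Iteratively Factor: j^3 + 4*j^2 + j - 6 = (j + 2)*(j^2 + 2*j - 3) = (j + 2)*(j + 3)*(j - 1)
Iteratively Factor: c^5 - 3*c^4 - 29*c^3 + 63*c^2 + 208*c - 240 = (c - 4)*(c^4 + c^3 - 25*c^2 - 37*c + 60) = (c - 4)*(c + 3)*(c^3 - 2*c^2 - 19*c + 20) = (c - 4)*(c - 1)*(c + 3)*(c^2 - c - 20) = (c - 5)*(c - 4)*(c - 1)*(c + 3)*(c + 4)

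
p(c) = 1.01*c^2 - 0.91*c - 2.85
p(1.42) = -2.11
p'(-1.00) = -2.93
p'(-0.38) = -1.68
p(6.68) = 36.14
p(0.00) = -2.85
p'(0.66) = 0.42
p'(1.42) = 1.96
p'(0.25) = -0.40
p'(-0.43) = -1.78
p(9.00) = 70.77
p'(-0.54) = -2.00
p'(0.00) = -0.91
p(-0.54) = -2.06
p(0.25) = -3.01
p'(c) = 2.02*c - 0.91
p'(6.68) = 12.58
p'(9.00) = 17.27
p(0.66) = -3.01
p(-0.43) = -2.27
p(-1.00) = -0.93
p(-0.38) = -2.36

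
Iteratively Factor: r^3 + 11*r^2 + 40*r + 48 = (r + 4)*(r^2 + 7*r + 12) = (r + 4)^2*(r + 3)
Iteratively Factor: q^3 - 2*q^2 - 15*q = (q + 3)*(q^2 - 5*q) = (q - 5)*(q + 3)*(q)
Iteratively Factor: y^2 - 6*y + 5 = (y - 5)*(y - 1)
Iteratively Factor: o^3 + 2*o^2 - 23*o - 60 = (o - 5)*(o^2 + 7*o + 12) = (o - 5)*(o + 3)*(o + 4)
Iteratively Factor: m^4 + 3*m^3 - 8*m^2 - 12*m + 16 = (m + 4)*(m^3 - m^2 - 4*m + 4) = (m - 1)*(m + 4)*(m^2 - 4) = (m - 2)*(m - 1)*(m + 4)*(m + 2)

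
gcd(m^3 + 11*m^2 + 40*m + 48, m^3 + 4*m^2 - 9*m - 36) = m^2 + 7*m + 12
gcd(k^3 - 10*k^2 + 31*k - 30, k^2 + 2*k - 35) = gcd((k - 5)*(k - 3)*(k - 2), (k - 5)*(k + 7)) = k - 5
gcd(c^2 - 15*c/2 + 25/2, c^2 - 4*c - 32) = 1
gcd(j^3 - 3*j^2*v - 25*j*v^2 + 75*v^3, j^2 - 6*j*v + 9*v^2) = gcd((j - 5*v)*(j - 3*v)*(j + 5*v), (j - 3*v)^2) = -j + 3*v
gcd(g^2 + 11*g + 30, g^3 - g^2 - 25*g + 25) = g + 5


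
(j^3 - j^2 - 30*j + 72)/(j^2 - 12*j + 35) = (j^3 - j^2 - 30*j + 72)/(j^2 - 12*j + 35)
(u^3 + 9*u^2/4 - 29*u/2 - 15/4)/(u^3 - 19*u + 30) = (u + 1/4)/(u - 2)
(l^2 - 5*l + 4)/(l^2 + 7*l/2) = 2*(l^2 - 5*l + 4)/(l*(2*l + 7))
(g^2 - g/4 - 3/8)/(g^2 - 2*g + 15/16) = 2*(2*g + 1)/(4*g - 5)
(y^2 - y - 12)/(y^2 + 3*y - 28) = (y + 3)/(y + 7)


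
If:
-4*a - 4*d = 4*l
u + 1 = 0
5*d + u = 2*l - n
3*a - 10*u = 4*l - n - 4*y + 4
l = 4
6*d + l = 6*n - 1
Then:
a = -193/36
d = 49/36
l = 4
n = 79/36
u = -1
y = 215/36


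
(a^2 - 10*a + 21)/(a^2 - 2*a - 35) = (a - 3)/(a + 5)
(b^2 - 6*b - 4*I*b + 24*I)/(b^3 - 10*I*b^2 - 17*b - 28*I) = (b - 6)/(b^2 - 6*I*b + 7)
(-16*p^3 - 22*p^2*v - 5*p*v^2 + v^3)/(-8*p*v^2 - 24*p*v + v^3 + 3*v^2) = (2*p^2 + 3*p*v + v^2)/(v*(v + 3))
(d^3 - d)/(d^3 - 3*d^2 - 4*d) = (d - 1)/(d - 4)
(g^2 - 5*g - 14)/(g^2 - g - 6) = (g - 7)/(g - 3)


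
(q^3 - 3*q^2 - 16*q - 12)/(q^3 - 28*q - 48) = (q + 1)/(q + 4)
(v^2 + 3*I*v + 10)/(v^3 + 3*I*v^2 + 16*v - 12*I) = (v + 5*I)/(v^2 + 5*I*v + 6)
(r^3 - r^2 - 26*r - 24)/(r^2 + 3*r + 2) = (r^2 - 2*r - 24)/(r + 2)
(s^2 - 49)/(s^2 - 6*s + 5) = (s^2 - 49)/(s^2 - 6*s + 5)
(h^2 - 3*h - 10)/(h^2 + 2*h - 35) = (h + 2)/(h + 7)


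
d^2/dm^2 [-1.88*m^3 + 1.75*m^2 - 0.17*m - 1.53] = 3.5 - 11.28*m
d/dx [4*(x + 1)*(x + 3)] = 8*x + 16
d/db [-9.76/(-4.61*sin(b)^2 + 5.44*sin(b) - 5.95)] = (53.0944 - 89.9872*sin(b))*cos(b)/(4.61*sin(b)^2 - 5.44*sin(b) + 5.95)^2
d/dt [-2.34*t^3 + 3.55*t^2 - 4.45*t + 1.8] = -7.02*t^2 + 7.1*t - 4.45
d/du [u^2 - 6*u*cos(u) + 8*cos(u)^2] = 6*u*sin(u) + 2*u - 8*sin(2*u) - 6*cos(u)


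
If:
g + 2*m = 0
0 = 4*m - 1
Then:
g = -1/2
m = 1/4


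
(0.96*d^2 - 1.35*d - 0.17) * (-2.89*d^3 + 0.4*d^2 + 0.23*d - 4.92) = -2.7744*d^5 + 4.2855*d^4 + 0.1721*d^3 - 5.1017*d^2 + 6.6029*d + 0.8364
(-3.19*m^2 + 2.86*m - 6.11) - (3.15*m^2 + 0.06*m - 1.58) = -6.34*m^2 + 2.8*m - 4.53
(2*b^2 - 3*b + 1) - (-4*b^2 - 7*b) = 6*b^2 + 4*b + 1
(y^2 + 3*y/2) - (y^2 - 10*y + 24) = 23*y/2 - 24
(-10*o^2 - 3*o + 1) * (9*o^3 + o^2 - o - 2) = -90*o^5 - 37*o^4 + 16*o^3 + 24*o^2 + 5*o - 2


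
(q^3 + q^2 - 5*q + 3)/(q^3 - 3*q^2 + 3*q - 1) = (q + 3)/(q - 1)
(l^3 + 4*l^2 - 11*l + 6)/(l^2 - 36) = (l^2 - 2*l + 1)/(l - 6)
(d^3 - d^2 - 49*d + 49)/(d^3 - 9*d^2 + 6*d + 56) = (d^2 + 6*d - 7)/(d^2 - 2*d - 8)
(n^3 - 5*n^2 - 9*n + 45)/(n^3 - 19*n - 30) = (n - 3)/(n + 2)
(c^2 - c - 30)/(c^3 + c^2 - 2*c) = (c^2 - c - 30)/(c*(c^2 + c - 2))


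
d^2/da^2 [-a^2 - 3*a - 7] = -2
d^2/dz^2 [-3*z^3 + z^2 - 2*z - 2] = 2 - 18*z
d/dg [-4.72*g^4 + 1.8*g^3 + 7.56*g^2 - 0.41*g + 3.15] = -18.88*g^3 + 5.4*g^2 + 15.12*g - 0.41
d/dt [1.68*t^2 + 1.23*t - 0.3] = 3.36*t + 1.23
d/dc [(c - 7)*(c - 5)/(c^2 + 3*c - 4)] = 3*(5*c^2 - 26*c - 19)/(c^4 + 6*c^3 + c^2 - 24*c + 16)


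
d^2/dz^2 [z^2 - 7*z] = 2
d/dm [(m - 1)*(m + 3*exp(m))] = 3*m*exp(m) + 2*m - 1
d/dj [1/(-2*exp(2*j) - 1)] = 4*exp(2*j)/(2*exp(2*j) + 1)^2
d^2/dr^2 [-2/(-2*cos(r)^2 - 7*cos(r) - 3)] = 2*(-16*sin(r)^4 + 33*sin(r)^2 + 147*cos(r)/2 - 21*cos(3*r)/2 + 69)/(-2*sin(r)^2 + 7*cos(r) + 5)^3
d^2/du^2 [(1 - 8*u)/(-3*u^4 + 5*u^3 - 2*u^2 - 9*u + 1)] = 2*(432*u^7 - 1050*u^6 + 969*u^5 - 1092*u^4 + 658*u^3 - 135*u^2 + 9*u - 11)/(27*u^12 - 135*u^11 + 279*u^10 - 62*u^9 - 651*u^8 + 1029*u^7 + 86*u^6 - 1209*u^5 + 753*u^4 + 606*u^3 - 237*u^2 + 27*u - 1)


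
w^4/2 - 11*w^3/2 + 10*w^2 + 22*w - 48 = (w/2 + 1)*(w - 8)*(w - 3)*(w - 2)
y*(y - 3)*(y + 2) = y^3 - y^2 - 6*y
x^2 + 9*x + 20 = (x + 4)*(x + 5)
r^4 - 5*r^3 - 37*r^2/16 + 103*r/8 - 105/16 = (r - 5)*(r - 1)*(r - 3/4)*(r + 7/4)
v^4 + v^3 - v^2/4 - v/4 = v*(v - 1/2)*(v + 1/2)*(v + 1)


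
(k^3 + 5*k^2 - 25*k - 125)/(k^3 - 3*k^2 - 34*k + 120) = (k^2 + 10*k + 25)/(k^2 + 2*k - 24)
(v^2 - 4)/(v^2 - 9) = (v^2 - 4)/(v^2 - 9)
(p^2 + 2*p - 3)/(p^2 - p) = (p + 3)/p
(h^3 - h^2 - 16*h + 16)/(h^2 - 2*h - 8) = (h^2 + 3*h - 4)/(h + 2)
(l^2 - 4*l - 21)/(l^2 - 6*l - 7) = (l + 3)/(l + 1)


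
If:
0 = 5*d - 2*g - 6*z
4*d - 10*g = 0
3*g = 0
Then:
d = 0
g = 0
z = 0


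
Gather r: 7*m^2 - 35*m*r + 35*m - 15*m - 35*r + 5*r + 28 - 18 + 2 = 7*m^2 + 20*m + r*(-35*m - 30) + 12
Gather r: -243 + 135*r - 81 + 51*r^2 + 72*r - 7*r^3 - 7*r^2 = -7*r^3 + 44*r^2 + 207*r - 324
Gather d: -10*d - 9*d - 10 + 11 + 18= 19 - 19*d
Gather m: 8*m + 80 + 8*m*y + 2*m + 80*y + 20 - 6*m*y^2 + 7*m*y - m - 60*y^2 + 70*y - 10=m*(-6*y^2 + 15*y + 9) - 60*y^2 + 150*y + 90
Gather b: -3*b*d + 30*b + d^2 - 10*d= b*(30 - 3*d) + d^2 - 10*d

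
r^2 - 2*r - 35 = (r - 7)*(r + 5)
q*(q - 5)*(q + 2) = q^3 - 3*q^2 - 10*q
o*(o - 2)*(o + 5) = o^3 + 3*o^2 - 10*o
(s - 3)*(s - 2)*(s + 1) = s^3 - 4*s^2 + s + 6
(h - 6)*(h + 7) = h^2 + h - 42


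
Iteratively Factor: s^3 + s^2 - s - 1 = (s - 1)*(s^2 + 2*s + 1) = (s - 1)*(s + 1)*(s + 1)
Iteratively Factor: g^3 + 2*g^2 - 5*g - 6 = (g + 3)*(g^2 - g - 2) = (g - 2)*(g + 3)*(g + 1)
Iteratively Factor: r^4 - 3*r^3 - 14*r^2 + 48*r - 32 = (r + 4)*(r^3 - 7*r^2 + 14*r - 8) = (r - 1)*(r + 4)*(r^2 - 6*r + 8) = (r - 4)*(r - 1)*(r + 4)*(r - 2)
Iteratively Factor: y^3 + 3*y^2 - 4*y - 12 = (y - 2)*(y^2 + 5*y + 6) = (y - 2)*(y + 2)*(y + 3)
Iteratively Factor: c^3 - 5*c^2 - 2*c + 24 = (c - 3)*(c^2 - 2*c - 8) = (c - 4)*(c - 3)*(c + 2)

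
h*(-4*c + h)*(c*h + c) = -4*c^2*h^2 - 4*c^2*h + c*h^3 + c*h^2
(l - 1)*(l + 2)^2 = l^3 + 3*l^2 - 4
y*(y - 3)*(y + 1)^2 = y^4 - y^3 - 5*y^2 - 3*y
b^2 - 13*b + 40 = (b - 8)*(b - 5)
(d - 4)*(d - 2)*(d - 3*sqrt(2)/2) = d^3 - 6*d^2 - 3*sqrt(2)*d^2/2 + 8*d + 9*sqrt(2)*d - 12*sqrt(2)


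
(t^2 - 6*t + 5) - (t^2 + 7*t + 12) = -13*t - 7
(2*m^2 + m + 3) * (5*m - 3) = 10*m^3 - m^2 + 12*m - 9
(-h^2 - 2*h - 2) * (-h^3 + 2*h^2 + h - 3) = h^5 - 3*h^3 - 3*h^2 + 4*h + 6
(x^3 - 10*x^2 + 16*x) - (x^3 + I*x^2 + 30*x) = -10*x^2 - I*x^2 - 14*x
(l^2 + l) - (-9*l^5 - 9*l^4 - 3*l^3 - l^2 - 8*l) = 9*l^5 + 9*l^4 + 3*l^3 + 2*l^2 + 9*l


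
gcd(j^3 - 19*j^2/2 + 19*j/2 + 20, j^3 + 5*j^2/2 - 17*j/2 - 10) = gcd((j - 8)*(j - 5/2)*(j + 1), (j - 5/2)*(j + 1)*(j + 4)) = j^2 - 3*j/2 - 5/2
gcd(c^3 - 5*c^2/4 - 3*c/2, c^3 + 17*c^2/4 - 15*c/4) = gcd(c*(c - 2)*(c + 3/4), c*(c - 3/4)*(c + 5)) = c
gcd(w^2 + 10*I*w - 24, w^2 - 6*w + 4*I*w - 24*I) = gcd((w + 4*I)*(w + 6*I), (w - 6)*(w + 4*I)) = w + 4*I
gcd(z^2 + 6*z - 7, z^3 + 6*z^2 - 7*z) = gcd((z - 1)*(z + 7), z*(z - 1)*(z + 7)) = z^2 + 6*z - 7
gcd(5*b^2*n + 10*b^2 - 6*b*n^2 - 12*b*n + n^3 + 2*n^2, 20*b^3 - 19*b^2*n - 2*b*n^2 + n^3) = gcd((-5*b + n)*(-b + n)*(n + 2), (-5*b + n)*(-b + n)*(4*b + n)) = 5*b^2 - 6*b*n + n^2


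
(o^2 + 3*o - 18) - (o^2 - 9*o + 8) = 12*o - 26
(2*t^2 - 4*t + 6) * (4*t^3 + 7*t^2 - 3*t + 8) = 8*t^5 - 2*t^4 - 10*t^3 + 70*t^2 - 50*t + 48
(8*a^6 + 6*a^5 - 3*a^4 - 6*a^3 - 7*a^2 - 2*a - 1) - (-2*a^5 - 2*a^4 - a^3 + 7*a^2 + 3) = 8*a^6 + 8*a^5 - a^4 - 5*a^3 - 14*a^2 - 2*a - 4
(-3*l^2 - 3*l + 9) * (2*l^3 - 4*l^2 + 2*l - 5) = -6*l^5 + 6*l^4 + 24*l^3 - 27*l^2 + 33*l - 45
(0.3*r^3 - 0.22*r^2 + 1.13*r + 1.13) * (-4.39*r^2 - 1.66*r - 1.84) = -1.317*r^5 + 0.4678*r^4 - 5.1475*r^3 - 6.4317*r^2 - 3.955*r - 2.0792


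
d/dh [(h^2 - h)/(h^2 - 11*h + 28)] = 2*(-5*h^2 + 28*h - 14)/(h^4 - 22*h^3 + 177*h^2 - 616*h + 784)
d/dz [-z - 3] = -1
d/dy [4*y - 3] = 4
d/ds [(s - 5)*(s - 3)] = 2*s - 8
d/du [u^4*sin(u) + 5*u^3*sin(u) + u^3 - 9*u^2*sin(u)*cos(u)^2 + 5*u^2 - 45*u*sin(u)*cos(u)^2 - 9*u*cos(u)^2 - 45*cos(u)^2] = u^4*cos(u) + 4*u^3*sin(u) + 5*u^3*cos(u) + 15*u^2*sin(u) - 9*u^2*cos(u)/4 - 27*u^2*cos(3*u)/4 + 3*u^2 - 9*u*sin(u)/2 + 9*u*sin(2*u) - 9*u*sin(3*u)/2 - 45*u*cos(u)/4 - 135*u*cos(3*u)/4 + 10*u - 45*sin(u)/4 + 45*sin(2*u) - 45*sin(3*u)/4 - 9*cos(2*u)/2 - 9/2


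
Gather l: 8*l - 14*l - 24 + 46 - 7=15 - 6*l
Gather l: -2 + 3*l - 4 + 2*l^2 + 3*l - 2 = 2*l^2 + 6*l - 8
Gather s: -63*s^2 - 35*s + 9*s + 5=-63*s^2 - 26*s + 5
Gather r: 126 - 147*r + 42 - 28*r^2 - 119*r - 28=-28*r^2 - 266*r + 140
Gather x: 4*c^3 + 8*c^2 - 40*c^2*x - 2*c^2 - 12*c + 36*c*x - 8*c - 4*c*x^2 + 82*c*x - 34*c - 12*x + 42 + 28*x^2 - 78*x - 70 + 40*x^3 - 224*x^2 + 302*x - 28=4*c^3 + 6*c^2 - 54*c + 40*x^3 + x^2*(-4*c - 196) + x*(-40*c^2 + 118*c + 212) - 56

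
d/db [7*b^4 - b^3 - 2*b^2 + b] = 28*b^3 - 3*b^2 - 4*b + 1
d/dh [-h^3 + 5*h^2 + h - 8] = -3*h^2 + 10*h + 1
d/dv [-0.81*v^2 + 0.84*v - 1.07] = 0.84 - 1.62*v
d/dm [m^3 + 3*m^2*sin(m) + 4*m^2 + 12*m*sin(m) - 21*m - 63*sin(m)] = 3*m^2*cos(m) + 3*m^2 + 6*m*sin(m) + 12*m*cos(m) + 8*m + 12*sin(m) - 63*cos(m) - 21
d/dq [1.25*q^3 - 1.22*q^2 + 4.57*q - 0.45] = 3.75*q^2 - 2.44*q + 4.57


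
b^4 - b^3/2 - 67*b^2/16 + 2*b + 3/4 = (b - 2)*(b - 3/4)*(b + 1/4)*(b + 2)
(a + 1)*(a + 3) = a^2 + 4*a + 3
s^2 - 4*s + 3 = (s - 3)*(s - 1)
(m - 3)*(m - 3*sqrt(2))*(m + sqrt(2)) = m^3 - 3*m^2 - 2*sqrt(2)*m^2 - 6*m + 6*sqrt(2)*m + 18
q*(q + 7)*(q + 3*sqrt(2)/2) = q^3 + 3*sqrt(2)*q^2/2 + 7*q^2 + 21*sqrt(2)*q/2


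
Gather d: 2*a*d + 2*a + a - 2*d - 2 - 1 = 3*a + d*(2*a - 2) - 3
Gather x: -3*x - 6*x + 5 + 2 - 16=-9*x - 9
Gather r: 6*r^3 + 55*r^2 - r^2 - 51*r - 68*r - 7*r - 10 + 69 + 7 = 6*r^3 + 54*r^2 - 126*r + 66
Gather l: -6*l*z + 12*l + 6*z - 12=l*(12 - 6*z) + 6*z - 12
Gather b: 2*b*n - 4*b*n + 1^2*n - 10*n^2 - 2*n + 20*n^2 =-2*b*n + 10*n^2 - n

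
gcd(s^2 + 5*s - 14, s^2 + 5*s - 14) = s^2 + 5*s - 14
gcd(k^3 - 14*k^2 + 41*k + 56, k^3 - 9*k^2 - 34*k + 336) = k^2 - 15*k + 56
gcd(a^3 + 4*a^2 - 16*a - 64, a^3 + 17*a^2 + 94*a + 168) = a + 4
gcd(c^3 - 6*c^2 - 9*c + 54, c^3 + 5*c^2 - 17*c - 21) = c - 3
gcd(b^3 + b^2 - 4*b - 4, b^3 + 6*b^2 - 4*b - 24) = b^2 - 4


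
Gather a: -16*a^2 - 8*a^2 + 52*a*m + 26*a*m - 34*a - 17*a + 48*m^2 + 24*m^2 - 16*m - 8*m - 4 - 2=-24*a^2 + a*(78*m - 51) + 72*m^2 - 24*m - 6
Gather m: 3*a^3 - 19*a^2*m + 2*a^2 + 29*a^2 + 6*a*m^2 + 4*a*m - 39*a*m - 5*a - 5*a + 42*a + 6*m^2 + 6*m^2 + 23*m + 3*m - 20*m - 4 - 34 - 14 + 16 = 3*a^3 + 31*a^2 + 32*a + m^2*(6*a + 12) + m*(-19*a^2 - 35*a + 6) - 36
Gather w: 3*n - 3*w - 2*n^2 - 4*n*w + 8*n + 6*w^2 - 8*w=-2*n^2 + 11*n + 6*w^2 + w*(-4*n - 11)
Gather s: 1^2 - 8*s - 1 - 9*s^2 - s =-9*s^2 - 9*s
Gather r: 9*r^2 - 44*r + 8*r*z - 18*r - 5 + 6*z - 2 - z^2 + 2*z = 9*r^2 + r*(8*z - 62) - z^2 + 8*z - 7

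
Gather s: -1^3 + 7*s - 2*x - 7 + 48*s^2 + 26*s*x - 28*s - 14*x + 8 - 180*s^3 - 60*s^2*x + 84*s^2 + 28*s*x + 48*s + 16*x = -180*s^3 + s^2*(132 - 60*x) + s*(54*x + 27)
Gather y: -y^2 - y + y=-y^2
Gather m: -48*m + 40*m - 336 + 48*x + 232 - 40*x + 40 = -8*m + 8*x - 64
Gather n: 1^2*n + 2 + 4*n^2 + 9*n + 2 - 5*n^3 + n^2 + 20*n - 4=-5*n^3 + 5*n^2 + 30*n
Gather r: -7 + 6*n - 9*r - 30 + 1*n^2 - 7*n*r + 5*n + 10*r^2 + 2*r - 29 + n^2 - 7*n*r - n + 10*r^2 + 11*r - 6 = 2*n^2 + 10*n + 20*r^2 + r*(4 - 14*n) - 72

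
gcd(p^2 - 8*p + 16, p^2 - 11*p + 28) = p - 4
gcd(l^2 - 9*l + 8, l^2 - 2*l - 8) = 1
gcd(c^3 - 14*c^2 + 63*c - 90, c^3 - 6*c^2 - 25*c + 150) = c^2 - 11*c + 30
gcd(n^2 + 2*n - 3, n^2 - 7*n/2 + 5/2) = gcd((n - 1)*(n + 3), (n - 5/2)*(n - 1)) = n - 1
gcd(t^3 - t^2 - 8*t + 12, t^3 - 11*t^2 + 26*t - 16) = t - 2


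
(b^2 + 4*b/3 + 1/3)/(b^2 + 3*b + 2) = (b + 1/3)/(b + 2)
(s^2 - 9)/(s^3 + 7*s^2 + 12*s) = (s - 3)/(s*(s + 4))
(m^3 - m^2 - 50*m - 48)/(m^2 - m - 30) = (-m^3 + m^2 + 50*m + 48)/(-m^2 + m + 30)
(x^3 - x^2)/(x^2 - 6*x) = x*(x - 1)/(x - 6)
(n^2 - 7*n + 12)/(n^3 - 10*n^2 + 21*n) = (n - 4)/(n*(n - 7))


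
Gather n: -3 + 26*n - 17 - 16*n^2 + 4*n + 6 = -16*n^2 + 30*n - 14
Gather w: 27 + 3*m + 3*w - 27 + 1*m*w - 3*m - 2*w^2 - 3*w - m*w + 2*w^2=0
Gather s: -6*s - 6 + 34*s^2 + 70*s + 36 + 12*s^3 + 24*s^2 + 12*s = 12*s^3 + 58*s^2 + 76*s + 30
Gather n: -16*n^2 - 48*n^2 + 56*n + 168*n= -64*n^2 + 224*n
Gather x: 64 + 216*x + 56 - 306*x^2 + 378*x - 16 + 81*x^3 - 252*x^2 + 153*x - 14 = 81*x^3 - 558*x^2 + 747*x + 90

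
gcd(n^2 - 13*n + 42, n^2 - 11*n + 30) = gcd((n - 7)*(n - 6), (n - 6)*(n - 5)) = n - 6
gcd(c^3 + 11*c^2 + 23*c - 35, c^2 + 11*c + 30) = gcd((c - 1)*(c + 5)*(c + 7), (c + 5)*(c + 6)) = c + 5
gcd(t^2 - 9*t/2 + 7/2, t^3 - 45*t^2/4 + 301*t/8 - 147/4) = t - 7/2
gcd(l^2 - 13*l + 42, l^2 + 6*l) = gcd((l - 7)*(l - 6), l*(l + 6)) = 1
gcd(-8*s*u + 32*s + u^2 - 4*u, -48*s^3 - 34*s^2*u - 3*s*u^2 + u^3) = 8*s - u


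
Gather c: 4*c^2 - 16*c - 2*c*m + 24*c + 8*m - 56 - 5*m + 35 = 4*c^2 + c*(8 - 2*m) + 3*m - 21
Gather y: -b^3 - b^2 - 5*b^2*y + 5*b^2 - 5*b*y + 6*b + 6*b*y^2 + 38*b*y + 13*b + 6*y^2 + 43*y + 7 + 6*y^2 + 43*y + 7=-b^3 + 4*b^2 + 19*b + y^2*(6*b + 12) + y*(-5*b^2 + 33*b + 86) + 14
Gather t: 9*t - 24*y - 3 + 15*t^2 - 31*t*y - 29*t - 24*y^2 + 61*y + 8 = 15*t^2 + t*(-31*y - 20) - 24*y^2 + 37*y + 5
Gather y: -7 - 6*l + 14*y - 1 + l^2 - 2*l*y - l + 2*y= l^2 - 7*l + y*(16 - 2*l) - 8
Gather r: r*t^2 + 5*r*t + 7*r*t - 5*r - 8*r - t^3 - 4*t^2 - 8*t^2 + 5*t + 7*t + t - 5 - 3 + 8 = r*(t^2 + 12*t - 13) - t^3 - 12*t^2 + 13*t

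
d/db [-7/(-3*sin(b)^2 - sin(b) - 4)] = -7*(6*sin(b) + 1)*cos(b)/(3*sin(b)^2 + sin(b) + 4)^2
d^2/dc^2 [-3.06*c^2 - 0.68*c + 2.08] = -6.12000000000000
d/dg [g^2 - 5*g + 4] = 2*g - 5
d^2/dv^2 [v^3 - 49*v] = 6*v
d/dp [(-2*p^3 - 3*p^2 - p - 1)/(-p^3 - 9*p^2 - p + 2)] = (15*p^4 + 2*p^3 - 21*p^2 - 30*p - 3)/(p^6 + 18*p^5 + 83*p^4 + 14*p^3 - 35*p^2 - 4*p + 4)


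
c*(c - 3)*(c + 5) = c^3 + 2*c^2 - 15*c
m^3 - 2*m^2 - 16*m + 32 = (m - 4)*(m - 2)*(m + 4)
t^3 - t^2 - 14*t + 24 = (t - 3)*(t - 2)*(t + 4)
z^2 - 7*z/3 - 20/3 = (z - 4)*(z + 5/3)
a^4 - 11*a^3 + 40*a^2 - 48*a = a*(a - 4)^2*(a - 3)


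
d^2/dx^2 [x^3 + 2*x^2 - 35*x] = 6*x + 4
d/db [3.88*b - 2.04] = 3.88000000000000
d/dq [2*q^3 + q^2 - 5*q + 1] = 6*q^2 + 2*q - 5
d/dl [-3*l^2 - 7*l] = -6*l - 7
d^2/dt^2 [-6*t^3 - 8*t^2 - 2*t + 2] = -36*t - 16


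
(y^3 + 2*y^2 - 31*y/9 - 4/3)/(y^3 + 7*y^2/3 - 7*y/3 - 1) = (y - 4/3)/(y - 1)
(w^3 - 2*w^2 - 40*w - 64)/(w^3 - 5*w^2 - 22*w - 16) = (w + 4)/(w + 1)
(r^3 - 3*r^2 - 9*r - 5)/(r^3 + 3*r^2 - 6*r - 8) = (r^2 - 4*r - 5)/(r^2 + 2*r - 8)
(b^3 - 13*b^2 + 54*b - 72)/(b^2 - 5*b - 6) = (b^2 - 7*b + 12)/(b + 1)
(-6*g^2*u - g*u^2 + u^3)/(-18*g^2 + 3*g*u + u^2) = u*(2*g + u)/(6*g + u)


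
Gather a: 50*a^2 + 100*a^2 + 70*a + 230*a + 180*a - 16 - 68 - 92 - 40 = 150*a^2 + 480*a - 216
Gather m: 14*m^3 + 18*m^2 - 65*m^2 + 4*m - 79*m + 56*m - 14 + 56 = 14*m^3 - 47*m^2 - 19*m + 42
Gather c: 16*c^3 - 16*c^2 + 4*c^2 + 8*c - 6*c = 16*c^3 - 12*c^2 + 2*c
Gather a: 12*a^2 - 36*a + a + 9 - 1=12*a^2 - 35*a + 8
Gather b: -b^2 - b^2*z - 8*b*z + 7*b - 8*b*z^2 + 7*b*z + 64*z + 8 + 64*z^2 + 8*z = b^2*(-z - 1) + b*(-8*z^2 - z + 7) + 64*z^2 + 72*z + 8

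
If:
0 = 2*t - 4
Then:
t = 2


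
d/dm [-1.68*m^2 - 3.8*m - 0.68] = -3.36*m - 3.8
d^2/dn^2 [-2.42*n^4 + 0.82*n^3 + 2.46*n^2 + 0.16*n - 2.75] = -29.04*n^2 + 4.92*n + 4.92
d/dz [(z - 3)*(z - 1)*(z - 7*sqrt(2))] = 3*z^2 - 14*sqrt(2)*z - 8*z + 3 + 28*sqrt(2)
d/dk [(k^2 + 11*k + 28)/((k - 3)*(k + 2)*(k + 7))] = (-k^2 - 8*k - 2)/(k^4 - 2*k^3 - 11*k^2 + 12*k + 36)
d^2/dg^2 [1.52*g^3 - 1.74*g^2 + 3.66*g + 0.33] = 9.12*g - 3.48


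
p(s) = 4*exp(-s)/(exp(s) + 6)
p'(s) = -4*exp(-s)/(exp(s) + 6) - 4/(exp(s) + 6)^2 = 8*(-exp(s) - 3)*exp(-s)/(exp(2*s) + 12*exp(s) + 36)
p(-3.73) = 27.68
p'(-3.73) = -27.79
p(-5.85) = 231.38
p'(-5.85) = -231.49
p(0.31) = 0.40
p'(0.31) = -0.47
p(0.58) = 0.29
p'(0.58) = -0.35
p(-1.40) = 2.60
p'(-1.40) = -2.70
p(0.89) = 0.19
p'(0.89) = -0.25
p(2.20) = 0.03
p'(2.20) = -0.05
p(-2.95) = 12.63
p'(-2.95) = -12.74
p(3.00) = 0.01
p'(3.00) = -0.01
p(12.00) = 0.00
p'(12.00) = 0.00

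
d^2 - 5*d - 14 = (d - 7)*(d + 2)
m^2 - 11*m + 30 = (m - 6)*(m - 5)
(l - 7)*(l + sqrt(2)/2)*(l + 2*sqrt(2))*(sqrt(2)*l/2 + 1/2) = sqrt(2)*l^4/2 - 7*sqrt(2)*l^3/2 + 3*l^3 - 21*l^2 + 9*sqrt(2)*l^2/4 - 63*sqrt(2)*l/4 + l - 7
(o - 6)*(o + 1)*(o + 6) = o^3 + o^2 - 36*o - 36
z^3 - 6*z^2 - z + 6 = (z - 6)*(z - 1)*(z + 1)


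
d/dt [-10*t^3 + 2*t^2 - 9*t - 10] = -30*t^2 + 4*t - 9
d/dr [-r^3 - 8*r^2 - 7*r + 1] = -3*r^2 - 16*r - 7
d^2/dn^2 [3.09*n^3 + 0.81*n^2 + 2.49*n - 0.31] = 18.54*n + 1.62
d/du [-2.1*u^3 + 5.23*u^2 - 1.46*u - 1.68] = -6.3*u^2 + 10.46*u - 1.46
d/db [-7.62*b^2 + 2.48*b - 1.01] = 2.48 - 15.24*b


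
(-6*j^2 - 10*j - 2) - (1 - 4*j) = -6*j^2 - 6*j - 3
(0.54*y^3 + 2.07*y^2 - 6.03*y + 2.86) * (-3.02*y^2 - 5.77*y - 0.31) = -1.6308*y^5 - 9.3672*y^4 + 6.0993*y^3 + 25.5142*y^2 - 14.6329*y - 0.8866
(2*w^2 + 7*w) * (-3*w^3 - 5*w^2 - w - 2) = -6*w^5 - 31*w^4 - 37*w^3 - 11*w^2 - 14*w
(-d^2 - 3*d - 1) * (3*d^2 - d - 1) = -3*d^4 - 8*d^3 + d^2 + 4*d + 1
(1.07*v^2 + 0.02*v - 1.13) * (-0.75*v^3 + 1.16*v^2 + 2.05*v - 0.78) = -0.8025*v^5 + 1.2262*v^4 + 3.0642*v^3 - 2.1044*v^2 - 2.3321*v + 0.8814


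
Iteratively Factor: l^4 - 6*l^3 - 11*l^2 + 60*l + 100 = (l - 5)*(l^3 - l^2 - 16*l - 20) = (l - 5)^2*(l^2 + 4*l + 4) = (l - 5)^2*(l + 2)*(l + 2)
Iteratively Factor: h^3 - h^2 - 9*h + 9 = (h - 3)*(h^2 + 2*h - 3) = (h - 3)*(h - 1)*(h + 3)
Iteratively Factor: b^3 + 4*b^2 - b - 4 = (b + 1)*(b^2 + 3*b - 4) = (b + 1)*(b + 4)*(b - 1)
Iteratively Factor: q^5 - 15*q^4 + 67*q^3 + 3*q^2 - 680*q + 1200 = (q + 3)*(q^4 - 18*q^3 + 121*q^2 - 360*q + 400) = (q - 5)*(q + 3)*(q^3 - 13*q^2 + 56*q - 80) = (q - 5)*(q - 4)*(q + 3)*(q^2 - 9*q + 20) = (q - 5)^2*(q - 4)*(q + 3)*(q - 4)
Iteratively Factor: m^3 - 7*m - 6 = (m - 3)*(m^2 + 3*m + 2) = (m - 3)*(m + 1)*(m + 2)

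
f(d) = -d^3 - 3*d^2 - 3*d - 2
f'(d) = -3*d^2 - 6*d - 3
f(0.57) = -4.87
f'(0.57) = -7.39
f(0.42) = -3.86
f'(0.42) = -6.05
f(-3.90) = 23.39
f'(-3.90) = -25.23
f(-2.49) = 2.31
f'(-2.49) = -6.66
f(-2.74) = 4.27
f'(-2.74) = -9.08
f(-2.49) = 2.31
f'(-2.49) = -6.66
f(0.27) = -3.05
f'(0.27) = -4.84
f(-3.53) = 15.19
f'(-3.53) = -19.20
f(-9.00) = 511.00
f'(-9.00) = -192.00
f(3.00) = -65.00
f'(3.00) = -48.00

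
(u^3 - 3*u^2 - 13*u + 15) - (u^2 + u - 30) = u^3 - 4*u^2 - 14*u + 45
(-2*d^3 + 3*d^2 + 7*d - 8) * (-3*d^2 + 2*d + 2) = 6*d^5 - 13*d^4 - 19*d^3 + 44*d^2 - 2*d - 16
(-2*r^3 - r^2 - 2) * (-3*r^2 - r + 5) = 6*r^5 + 5*r^4 - 9*r^3 + r^2 + 2*r - 10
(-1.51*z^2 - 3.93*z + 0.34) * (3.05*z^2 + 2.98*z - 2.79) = -4.6055*z^4 - 16.4863*z^3 - 6.4615*z^2 + 11.9779*z - 0.9486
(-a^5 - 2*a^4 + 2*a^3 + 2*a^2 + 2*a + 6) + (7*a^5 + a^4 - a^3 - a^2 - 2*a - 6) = 6*a^5 - a^4 + a^3 + a^2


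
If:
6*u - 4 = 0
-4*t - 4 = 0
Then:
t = -1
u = 2/3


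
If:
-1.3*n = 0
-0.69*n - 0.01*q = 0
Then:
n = 0.00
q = 0.00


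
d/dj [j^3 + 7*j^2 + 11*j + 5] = 3*j^2 + 14*j + 11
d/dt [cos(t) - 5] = -sin(t)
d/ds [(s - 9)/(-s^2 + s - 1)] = (-s^2 + s + (s - 9)*(2*s - 1) - 1)/(s^2 - s + 1)^2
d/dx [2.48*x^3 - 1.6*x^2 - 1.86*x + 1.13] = 7.44*x^2 - 3.2*x - 1.86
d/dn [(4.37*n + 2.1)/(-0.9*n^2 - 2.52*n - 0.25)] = (3.933*n^2 + 3.78*n + 4.1995)/(0.81*n^4 + 4.536*n^3 + 6.8004*n^2 + 1.26*n + 0.0625)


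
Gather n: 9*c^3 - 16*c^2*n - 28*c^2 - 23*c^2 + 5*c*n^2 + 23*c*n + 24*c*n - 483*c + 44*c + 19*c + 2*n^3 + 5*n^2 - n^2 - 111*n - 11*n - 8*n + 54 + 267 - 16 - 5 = 9*c^3 - 51*c^2 - 420*c + 2*n^3 + n^2*(5*c + 4) + n*(-16*c^2 + 47*c - 130) + 300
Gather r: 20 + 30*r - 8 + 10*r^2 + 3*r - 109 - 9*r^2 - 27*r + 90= r^2 + 6*r - 7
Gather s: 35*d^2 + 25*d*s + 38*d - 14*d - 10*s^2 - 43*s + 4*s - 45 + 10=35*d^2 + 24*d - 10*s^2 + s*(25*d - 39) - 35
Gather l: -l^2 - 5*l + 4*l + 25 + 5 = -l^2 - l + 30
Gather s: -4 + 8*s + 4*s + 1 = 12*s - 3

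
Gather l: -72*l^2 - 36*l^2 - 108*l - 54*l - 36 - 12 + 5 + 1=-108*l^2 - 162*l - 42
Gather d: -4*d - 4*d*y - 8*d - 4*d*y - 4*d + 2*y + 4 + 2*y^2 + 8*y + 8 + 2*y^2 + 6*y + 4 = d*(-8*y - 16) + 4*y^2 + 16*y + 16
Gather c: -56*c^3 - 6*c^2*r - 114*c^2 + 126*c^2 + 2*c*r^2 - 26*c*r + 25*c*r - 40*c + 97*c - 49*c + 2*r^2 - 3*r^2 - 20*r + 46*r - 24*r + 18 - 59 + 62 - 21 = -56*c^3 + c^2*(12 - 6*r) + c*(2*r^2 - r + 8) - r^2 + 2*r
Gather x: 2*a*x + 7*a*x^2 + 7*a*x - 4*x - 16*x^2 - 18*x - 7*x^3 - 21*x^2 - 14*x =-7*x^3 + x^2*(7*a - 37) + x*(9*a - 36)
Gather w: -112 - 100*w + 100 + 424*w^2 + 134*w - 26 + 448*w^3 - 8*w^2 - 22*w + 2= 448*w^3 + 416*w^2 + 12*w - 36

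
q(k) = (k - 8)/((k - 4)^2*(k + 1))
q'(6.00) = 0.12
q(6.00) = -0.07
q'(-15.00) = 0.00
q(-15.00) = 0.00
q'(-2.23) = 0.22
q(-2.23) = 0.21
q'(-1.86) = 0.47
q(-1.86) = 0.33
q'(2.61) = -0.75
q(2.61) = -0.77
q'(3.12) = -2.79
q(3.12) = -1.53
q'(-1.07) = 73.44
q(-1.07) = 5.04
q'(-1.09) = 44.42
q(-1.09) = 3.90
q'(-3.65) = 0.04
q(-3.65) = 0.08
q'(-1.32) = 3.49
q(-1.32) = 1.03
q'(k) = -(k - 8)/((k - 4)^2*(k + 1)^2) - 2*(k - 8)/((k - 4)^3*(k + 1)) + 1/((k - 4)^2*(k + 1))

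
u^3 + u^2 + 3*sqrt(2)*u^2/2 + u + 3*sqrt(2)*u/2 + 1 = (u + 1)*(u + sqrt(2)/2)*(u + sqrt(2))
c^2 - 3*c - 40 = (c - 8)*(c + 5)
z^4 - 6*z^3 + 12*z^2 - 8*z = z*(z - 2)^3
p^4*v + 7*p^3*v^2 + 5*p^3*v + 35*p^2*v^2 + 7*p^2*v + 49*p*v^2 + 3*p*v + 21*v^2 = (p + 1)*(p + 3)*(p + 7*v)*(p*v + v)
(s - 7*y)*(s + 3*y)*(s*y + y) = s^3*y - 4*s^2*y^2 + s^2*y - 21*s*y^3 - 4*s*y^2 - 21*y^3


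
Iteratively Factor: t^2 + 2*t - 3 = (t + 3)*(t - 1)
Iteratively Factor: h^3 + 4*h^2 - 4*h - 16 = (h + 2)*(h^2 + 2*h - 8) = (h - 2)*(h + 2)*(h + 4)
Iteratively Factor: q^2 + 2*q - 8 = (q + 4)*(q - 2)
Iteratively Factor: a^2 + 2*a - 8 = (a + 4)*(a - 2)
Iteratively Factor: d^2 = (d)*(d)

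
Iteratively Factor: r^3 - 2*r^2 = (r)*(r^2 - 2*r) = r^2*(r - 2)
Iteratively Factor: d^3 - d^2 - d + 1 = (d - 1)*(d^2 - 1) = (d - 1)^2*(d + 1)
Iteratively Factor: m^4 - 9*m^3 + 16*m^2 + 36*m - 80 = (m + 2)*(m^3 - 11*m^2 + 38*m - 40) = (m - 5)*(m + 2)*(m^2 - 6*m + 8) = (m - 5)*(m - 4)*(m + 2)*(m - 2)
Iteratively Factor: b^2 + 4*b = (b)*(b + 4)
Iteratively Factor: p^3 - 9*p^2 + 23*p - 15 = (p - 1)*(p^2 - 8*p + 15) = (p - 3)*(p - 1)*(p - 5)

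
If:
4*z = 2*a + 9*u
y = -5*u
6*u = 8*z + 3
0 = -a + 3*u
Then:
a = -3/8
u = -1/8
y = 5/8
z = -15/32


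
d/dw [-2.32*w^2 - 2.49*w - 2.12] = -4.64*w - 2.49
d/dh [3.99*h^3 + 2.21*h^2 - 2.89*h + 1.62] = 11.97*h^2 + 4.42*h - 2.89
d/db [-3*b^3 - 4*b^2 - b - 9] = -9*b^2 - 8*b - 1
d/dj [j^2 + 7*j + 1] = 2*j + 7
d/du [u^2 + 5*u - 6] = 2*u + 5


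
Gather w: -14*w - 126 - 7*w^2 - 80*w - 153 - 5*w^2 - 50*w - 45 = -12*w^2 - 144*w - 324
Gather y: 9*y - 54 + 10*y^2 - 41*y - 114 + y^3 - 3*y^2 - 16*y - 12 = y^3 + 7*y^2 - 48*y - 180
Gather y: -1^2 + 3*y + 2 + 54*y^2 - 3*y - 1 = 54*y^2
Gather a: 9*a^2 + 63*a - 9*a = 9*a^2 + 54*a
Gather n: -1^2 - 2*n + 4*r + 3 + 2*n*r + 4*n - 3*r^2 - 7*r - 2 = n*(2*r + 2) - 3*r^2 - 3*r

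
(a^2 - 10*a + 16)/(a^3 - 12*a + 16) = (a - 8)/(a^2 + 2*a - 8)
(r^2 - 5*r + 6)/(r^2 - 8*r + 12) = (r - 3)/(r - 6)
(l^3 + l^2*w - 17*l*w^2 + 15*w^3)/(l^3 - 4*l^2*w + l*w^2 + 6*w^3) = (-l^2 - 4*l*w + 5*w^2)/(-l^2 + l*w + 2*w^2)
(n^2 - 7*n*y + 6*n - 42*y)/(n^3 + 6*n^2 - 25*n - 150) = (n - 7*y)/(n^2 - 25)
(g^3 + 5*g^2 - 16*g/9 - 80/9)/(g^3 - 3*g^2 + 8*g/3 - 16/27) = 3*(3*g^2 + 19*g + 20)/(9*g^2 - 15*g + 4)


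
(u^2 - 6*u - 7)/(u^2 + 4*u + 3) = (u - 7)/(u + 3)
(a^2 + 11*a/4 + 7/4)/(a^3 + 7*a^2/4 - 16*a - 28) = (a + 1)/(a^2 - 16)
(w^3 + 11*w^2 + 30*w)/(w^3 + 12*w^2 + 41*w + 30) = w/(w + 1)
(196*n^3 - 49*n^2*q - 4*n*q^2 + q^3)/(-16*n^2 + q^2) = (-49*n^2 + q^2)/(4*n + q)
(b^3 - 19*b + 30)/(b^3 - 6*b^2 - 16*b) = (-b^3 + 19*b - 30)/(b*(-b^2 + 6*b + 16))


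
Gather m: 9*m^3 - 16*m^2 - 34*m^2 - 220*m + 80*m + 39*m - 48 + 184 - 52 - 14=9*m^3 - 50*m^2 - 101*m + 70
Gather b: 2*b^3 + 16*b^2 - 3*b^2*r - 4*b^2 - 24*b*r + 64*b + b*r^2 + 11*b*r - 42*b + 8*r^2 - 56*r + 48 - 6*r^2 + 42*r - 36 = 2*b^3 + b^2*(12 - 3*r) + b*(r^2 - 13*r + 22) + 2*r^2 - 14*r + 12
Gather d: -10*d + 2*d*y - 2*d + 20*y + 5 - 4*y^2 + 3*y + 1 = d*(2*y - 12) - 4*y^2 + 23*y + 6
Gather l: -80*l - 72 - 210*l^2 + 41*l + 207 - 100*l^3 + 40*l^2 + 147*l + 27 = -100*l^3 - 170*l^2 + 108*l + 162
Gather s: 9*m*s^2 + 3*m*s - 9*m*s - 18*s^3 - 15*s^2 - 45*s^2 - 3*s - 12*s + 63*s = -18*s^3 + s^2*(9*m - 60) + s*(48 - 6*m)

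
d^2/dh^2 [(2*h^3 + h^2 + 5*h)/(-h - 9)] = 4*(-h^3 - 27*h^2 - 243*h - 18)/(h^3 + 27*h^2 + 243*h + 729)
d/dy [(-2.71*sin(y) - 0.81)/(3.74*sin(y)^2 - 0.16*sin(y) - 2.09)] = (10.1354*sin(y)^2 + 6.0588*sin(y) + 5.5343)*cos(y)/(13.9876*sin(y)^4 - 1.1968*sin(y)^3 - 15.6076*sin(y)^2 + 0.6688*sin(y) + 4.3681)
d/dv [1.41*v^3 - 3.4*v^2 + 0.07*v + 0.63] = 4.23*v^2 - 6.8*v + 0.07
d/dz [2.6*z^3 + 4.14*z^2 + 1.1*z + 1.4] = 7.8*z^2 + 8.28*z + 1.1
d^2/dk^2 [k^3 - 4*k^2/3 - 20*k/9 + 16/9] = 6*k - 8/3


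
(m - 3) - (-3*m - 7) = 4*m + 4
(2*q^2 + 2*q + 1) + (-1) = 2*q^2 + 2*q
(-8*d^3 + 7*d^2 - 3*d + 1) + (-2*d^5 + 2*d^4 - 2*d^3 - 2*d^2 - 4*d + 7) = -2*d^5 + 2*d^4 - 10*d^3 + 5*d^2 - 7*d + 8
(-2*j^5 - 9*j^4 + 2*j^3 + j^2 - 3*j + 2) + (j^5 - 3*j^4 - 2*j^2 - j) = -j^5 - 12*j^4 + 2*j^3 - j^2 - 4*j + 2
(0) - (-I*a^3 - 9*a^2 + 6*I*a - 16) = I*a^3 + 9*a^2 - 6*I*a + 16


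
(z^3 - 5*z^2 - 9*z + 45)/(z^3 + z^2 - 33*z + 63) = (z^2 - 2*z - 15)/(z^2 + 4*z - 21)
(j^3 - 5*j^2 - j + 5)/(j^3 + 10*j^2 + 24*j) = (j^3 - 5*j^2 - j + 5)/(j*(j^2 + 10*j + 24))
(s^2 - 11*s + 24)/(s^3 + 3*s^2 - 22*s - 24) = (s^2 - 11*s + 24)/(s^3 + 3*s^2 - 22*s - 24)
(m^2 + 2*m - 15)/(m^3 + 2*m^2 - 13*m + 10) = (m - 3)/(m^2 - 3*m + 2)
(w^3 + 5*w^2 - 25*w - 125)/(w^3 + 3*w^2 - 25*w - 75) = (w + 5)/(w + 3)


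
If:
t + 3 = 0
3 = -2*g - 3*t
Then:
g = 3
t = -3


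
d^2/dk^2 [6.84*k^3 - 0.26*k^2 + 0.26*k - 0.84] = 41.04*k - 0.52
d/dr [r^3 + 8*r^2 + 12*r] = 3*r^2 + 16*r + 12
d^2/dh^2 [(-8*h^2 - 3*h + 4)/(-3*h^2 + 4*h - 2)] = 2*(123*h^3 - 252*h^2 + 90*h + 16)/(27*h^6 - 108*h^5 + 198*h^4 - 208*h^3 + 132*h^2 - 48*h + 8)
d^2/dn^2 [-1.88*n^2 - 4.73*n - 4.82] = -3.76000000000000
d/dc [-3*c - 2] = -3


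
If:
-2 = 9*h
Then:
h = -2/9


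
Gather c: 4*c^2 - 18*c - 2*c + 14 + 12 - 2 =4*c^2 - 20*c + 24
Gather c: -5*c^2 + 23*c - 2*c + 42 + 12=-5*c^2 + 21*c + 54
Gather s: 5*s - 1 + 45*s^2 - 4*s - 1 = 45*s^2 + s - 2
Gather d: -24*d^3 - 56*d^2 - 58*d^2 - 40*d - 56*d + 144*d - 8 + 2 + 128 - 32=-24*d^3 - 114*d^2 + 48*d + 90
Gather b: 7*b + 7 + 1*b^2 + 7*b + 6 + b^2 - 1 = 2*b^2 + 14*b + 12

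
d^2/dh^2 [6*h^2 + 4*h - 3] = 12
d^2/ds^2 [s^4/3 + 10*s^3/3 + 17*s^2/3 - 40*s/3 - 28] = 4*s^2 + 20*s + 34/3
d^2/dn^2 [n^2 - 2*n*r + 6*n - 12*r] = 2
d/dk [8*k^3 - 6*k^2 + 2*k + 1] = 24*k^2 - 12*k + 2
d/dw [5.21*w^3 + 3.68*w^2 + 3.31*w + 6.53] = 15.63*w^2 + 7.36*w + 3.31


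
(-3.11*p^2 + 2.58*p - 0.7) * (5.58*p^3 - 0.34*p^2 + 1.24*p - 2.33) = -17.3538*p^5 + 15.4538*p^4 - 8.6396*p^3 + 10.6835*p^2 - 6.8794*p + 1.631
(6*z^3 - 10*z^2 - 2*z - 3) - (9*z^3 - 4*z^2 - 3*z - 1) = -3*z^3 - 6*z^2 + z - 2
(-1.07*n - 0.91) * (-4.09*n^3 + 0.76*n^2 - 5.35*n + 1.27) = 4.3763*n^4 + 2.9087*n^3 + 5.0329*n^2 + 3.5096*n - 1.1557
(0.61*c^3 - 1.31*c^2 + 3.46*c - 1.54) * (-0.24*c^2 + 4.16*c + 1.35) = -0.1464*c^5 + 2.852*c^4 - 5.4565*c^3 + 12.9947*c^2 - 1.7354*c - 2.079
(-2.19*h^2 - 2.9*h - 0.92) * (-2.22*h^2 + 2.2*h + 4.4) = 4.8618*h^4 + 1.62*h^3 - 13.9736*h^2 - 14.784*h - 4.048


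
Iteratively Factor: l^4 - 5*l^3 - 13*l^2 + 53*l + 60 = (l + 3)*(l^3 - 8*l^2 + 11*l + 20) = (l - 5)*(l + 3)*(l^2 - 3*l - 4) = (l - 5)*(l + 1)*(l + 3)*(l - 4)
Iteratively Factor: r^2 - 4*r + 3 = (r - 3)*(r - 1)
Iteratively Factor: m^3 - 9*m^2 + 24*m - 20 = (m - 5)*(m^2 - 4*m + 4) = (m - 5)*(m - 2)*(m - 2)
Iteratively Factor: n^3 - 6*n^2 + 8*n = (n - 4)*(n^2 - 2*n) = (n - 4)*(n - 2)*(n)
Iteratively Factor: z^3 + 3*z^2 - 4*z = (z)*(z^2 + 3*z - 4) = z*(z - 1)*(z + 4)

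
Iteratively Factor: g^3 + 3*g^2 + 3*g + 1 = (g + 1)*(g^2 + 2*g + 1) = (g + 1)^2*(g + 1)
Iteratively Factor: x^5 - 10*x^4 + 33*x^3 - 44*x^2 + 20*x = (x - 2)*(x^4 - 8*x^3 + 17*x^2 - 10*x) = (x - 2)*(x - 1)*(x^3 - 7*x^2 + 10*x) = (x - 5)*(x - 2)*(x - 1)*(x^2 - 2*x) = x*(x - 5)*(x - 2)*(x - 1)*(x - 2)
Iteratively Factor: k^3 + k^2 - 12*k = (k)*(k^2 + k - 12) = k*(k + 4)*(k - 3)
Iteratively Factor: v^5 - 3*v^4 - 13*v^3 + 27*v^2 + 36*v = (v - 3)*(v^4 - 13*v^2 - 12*v) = (v - 4)*(v - 3)*(v^3 + 4*v^2 + 3*v) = (v - 4)*(v - 3)*(v + 3)*(v^2 + v) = v*(v - 4)*(v - 3)*(v + 3)*(v + 1)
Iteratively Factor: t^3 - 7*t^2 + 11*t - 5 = (t - 1)*(t^2 - 6*t + 5) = (t - 1)^2*(t - 5)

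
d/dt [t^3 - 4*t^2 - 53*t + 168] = 3*t^2 - 8*t - 53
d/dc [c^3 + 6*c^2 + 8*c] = 3*c^2 + 12*c + 8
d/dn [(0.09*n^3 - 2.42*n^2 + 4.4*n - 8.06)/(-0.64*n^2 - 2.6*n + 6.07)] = (-0.0576*n^4 - 0.468*n^3 + 10.7469*n^2 - 39.6956*n + 5.752)/(0.4096*n^4 + 3.328*n^3 - 1.0096*n^2 - 31.564*n + 36.8449)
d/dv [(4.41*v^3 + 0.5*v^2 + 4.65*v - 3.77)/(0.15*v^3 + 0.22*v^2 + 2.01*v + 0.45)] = (0.8952*v^4 + 16.3332*v^3 + 7.632*v^2 + 2.1088*v + 9.6702)/(0.0225*v^6 + 0.066*v^5 + 0.6514*v^4 + 1.0194*v^3 + 4.2381*v^2 + 1.809*v + 0.2025)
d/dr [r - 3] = 1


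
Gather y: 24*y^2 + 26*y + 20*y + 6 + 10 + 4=24*y^2 + 46*y + 20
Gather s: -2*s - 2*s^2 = -2*s^2 - 2*s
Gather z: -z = -z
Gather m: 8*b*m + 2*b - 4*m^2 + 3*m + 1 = 2*b - 4*m^2 + m*(8*b + 3) + 1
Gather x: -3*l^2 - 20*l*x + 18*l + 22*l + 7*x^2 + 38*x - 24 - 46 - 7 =-3*l^2 + 40*l + 7*x^2 + x*(38 - 20*l) - 77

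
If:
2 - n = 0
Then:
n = 2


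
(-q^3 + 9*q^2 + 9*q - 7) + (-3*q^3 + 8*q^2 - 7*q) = -4*q^3 + 17*q^2 + 2*q - 7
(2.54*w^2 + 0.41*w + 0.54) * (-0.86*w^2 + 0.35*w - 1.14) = -2.1844*w^4 + 0.5364*w^3 - 3.2165*w^2 - 0.2784*w - 0.6156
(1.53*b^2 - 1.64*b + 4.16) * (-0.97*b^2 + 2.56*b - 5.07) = -1.4841*b^4 + 5.5076*b^3 - 15.9907*b^2 + 18.9644*b - 21.0912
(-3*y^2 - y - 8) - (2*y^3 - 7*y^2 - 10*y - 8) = -2*y^3 + 4*y^2 + 9*y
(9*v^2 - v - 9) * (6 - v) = -9*v^3 + 55*v^2 + 3*v - 54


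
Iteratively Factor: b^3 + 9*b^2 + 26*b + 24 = (b + 3)*(b^2 + 6*b + 8) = (b + 3)*(b + 4)*(b + 2)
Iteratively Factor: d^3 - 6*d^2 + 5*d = (d)*(d^2 - 6*d + 5) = d*(d - 5)*(d - 1)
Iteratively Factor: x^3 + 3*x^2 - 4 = (x - 1)*(x^2 + 4*x + 4) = (x - 1)*(x + 2)*(x + 2)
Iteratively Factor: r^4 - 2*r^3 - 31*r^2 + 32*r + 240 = (r + 4)*(r^3 - 6*r^2 - 7*r + 60) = (r - 4)*(r + 4)*(r^2 - 2*r - 15) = (r - 4)*(r + 3)*(r + 4)*(r - 5)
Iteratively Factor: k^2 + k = (k)*(k + 1)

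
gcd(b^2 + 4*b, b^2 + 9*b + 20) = b + 4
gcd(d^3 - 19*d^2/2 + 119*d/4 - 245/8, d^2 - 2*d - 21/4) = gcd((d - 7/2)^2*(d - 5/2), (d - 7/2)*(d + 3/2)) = d - 7/2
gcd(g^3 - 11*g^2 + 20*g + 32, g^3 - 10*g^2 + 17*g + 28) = g^2 - 3*g - 4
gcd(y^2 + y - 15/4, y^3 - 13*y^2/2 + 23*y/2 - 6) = y - 3/2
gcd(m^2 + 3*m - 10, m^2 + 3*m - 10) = m^2 + 3*m - 10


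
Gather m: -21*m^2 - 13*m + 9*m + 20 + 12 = -21*m^2 - 4*m + 32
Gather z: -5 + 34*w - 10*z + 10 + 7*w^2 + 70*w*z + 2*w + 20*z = 7*w^2 + 36*w + z*(70*w + 10) + 5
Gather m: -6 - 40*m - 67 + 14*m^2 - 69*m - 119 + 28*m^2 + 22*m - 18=42*m^2 - 87*m - 210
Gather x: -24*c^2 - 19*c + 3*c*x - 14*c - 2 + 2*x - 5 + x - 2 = -24*c^2 - 33*c + x*(3*c + 3) - 9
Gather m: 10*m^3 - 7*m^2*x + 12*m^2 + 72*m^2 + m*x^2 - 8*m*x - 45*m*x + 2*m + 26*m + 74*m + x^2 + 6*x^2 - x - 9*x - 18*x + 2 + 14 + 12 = 10*m^3 + m^2*(84 - 7*x) + m*(x^2 - 53*x + 102) + 7*x^2 - 28*x + 28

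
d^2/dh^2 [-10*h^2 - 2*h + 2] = -20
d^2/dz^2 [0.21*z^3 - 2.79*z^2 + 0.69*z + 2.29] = 1.26*z - 5.58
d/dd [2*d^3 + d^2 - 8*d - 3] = 6*d^2 + 2*d - 8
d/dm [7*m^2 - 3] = 14*m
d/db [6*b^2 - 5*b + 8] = 12*b - 5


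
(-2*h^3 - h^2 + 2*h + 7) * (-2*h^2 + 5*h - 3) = 4*h^5 - 8*h^4 - 3*h^3 - h^2 + 29*h - 21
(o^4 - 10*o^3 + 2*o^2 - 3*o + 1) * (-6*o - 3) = -6*o^5 + 57*o^4 + 18*o^3 + 12*o^2 + 3*o - 3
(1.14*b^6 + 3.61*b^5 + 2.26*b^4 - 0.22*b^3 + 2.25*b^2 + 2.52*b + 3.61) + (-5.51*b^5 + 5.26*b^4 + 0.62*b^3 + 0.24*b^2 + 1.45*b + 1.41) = 1.14*b^6 - 1.9*b^5 + 7.52*b^4 + 0.4*b^3 + 2.49*b^2 + 3.97*b + 5.02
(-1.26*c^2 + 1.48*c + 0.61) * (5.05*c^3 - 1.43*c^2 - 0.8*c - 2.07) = -6.363*c^5 + 9.2758*c^4 + 1.9721*c^3 + 0.5519*c^2 - 3.5516*c - 1.2627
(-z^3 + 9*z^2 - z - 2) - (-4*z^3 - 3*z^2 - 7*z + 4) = 3*z^3 + 12*z^2 + 6*z - 6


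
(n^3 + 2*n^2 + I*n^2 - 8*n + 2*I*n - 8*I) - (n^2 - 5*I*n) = n^3 + n^2 + I*n^2 - 8*n + 7*I*n - 8*I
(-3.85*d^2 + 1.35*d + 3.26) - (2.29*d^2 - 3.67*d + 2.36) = -6.14*d^2 + 5.02*d + 0.9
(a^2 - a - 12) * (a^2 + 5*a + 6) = a^4 + 4*a^3 - 11*a^2 - 66*a - 72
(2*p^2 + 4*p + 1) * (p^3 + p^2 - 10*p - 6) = 2*p^5 + 6*p^4 - 15*p^3 - 51*p^2 - 34*p - 6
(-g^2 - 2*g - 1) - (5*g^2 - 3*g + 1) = -6*g^2 + g - 2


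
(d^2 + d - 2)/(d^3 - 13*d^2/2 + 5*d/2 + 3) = 2*(d + 2)/(2*d^2 - 11*d - 6)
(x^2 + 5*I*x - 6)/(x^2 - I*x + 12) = (x + 2*I)/(x - 4*I)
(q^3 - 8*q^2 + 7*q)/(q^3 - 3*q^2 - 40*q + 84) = q*(q - 1)/(q^2 + 4*q - 12)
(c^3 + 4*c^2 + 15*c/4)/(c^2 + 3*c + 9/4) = c*(2*c + 5)/(2*c + 3)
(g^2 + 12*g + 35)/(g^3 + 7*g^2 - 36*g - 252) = (g + 5)/(g^2 - 36)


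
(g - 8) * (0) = 0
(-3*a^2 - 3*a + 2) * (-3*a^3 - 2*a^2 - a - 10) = 9*a^5 + 15*a^4 + 3*a^3 + 29*a^2 + 28*a - 20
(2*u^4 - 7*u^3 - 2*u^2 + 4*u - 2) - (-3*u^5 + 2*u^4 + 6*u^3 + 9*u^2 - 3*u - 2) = 3*u^5 - 13*u^3 - 11*u^2 + 7*u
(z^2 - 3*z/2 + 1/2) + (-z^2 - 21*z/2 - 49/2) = -12*z - 24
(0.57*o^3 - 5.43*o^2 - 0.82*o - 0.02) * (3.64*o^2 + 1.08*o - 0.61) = 2.0748*o^5 - 19.1496*o^4 - 9.1969*o^3 + 2.3539*o^2 + 0.4786*o + 0.0122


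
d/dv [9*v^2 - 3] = 18*v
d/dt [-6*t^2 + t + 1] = 1 - 12*t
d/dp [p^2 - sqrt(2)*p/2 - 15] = 2*p - sqrt(2)/2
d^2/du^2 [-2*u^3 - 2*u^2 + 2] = -12*u - 4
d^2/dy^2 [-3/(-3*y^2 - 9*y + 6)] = 2*(-y^2 - 3*y + (2*y + 3)^2 + 2)/(y^2 + 3*y - 2)^3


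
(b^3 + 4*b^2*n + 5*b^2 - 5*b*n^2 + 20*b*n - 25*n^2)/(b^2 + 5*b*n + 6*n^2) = (b^3 + 4*b^2*n + 5*b^2 - 5*b*n^2 + 20*b*n - 25*n^2)/(b^2 + 5*b*n + 6*n^2)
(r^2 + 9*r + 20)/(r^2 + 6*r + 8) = (r + 5)/(r + 2)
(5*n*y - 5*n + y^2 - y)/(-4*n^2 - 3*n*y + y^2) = (-5*n*y + 5*n - y^2 + y)/(4*n^2 + 3*n*y - y^2)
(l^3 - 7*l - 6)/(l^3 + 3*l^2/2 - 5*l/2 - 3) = 2*(l - 3)/(2*l - 3)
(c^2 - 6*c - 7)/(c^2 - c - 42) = (c + 1)/(c + 6)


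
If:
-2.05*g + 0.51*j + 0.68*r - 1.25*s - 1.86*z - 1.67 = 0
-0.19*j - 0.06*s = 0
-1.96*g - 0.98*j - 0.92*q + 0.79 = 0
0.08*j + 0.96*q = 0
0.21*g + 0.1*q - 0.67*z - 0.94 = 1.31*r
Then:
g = 0.150171873173503 - 0.189888743055148*z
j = 0.412009523676852*z + 0.548704570383691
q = -0.034334126973071*z - 0.0457253808653076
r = -0.544511487586937*z - 0.696974385282515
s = -1.3046968249767*z - 1.73756447288169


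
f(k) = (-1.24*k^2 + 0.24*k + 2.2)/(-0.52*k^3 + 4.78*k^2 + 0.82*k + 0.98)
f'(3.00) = -0.10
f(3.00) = -0.25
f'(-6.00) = -0.01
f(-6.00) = -0.16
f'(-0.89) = 1.02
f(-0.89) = 0.23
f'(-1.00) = 0.75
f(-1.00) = 0.13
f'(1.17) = -0.48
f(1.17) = 0.10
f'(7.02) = -0.41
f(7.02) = -0.92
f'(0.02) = -2.04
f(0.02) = 2.21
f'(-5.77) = -0.01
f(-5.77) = -0.16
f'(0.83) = -0.94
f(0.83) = 0.33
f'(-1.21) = 0.43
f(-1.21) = 0.01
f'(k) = (0.24 - 2.48*k)/(-0.52*k^3 + 4.78*k^2 + 0.82*k + 0.98) + (-1.24*k^2 + 0.24*k + 2.2)*(1.56*k^2 - 9.56*k - 0.82)/(-0.52*k^3 + 4.78*k^2 + 0.82*k + 0.98)^2 = (-0.6448*k^4 + 0.249599999999999*k^3 + 1.268*k^2 - 23.4624*k - 1.5688)/(0.2704*k^6 - 4.9712*k^5 + 21.9956*k^4 + 6.82*k^3 + 10.0412*k^2 + 1.6072*k + 0.9604)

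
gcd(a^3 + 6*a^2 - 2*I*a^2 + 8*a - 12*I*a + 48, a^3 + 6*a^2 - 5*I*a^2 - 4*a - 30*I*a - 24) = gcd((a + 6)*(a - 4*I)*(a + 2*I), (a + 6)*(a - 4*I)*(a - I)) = a^2 + a*(6 - 4*I) - 24*I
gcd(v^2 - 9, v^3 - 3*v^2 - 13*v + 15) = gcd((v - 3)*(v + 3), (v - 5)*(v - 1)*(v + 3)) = v + 3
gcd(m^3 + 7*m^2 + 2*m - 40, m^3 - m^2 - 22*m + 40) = m^2 + 3*m - 10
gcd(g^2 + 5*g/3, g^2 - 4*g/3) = g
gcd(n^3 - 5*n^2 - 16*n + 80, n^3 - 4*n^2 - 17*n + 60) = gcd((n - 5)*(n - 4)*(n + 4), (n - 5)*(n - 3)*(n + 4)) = n^2 - n - 20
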